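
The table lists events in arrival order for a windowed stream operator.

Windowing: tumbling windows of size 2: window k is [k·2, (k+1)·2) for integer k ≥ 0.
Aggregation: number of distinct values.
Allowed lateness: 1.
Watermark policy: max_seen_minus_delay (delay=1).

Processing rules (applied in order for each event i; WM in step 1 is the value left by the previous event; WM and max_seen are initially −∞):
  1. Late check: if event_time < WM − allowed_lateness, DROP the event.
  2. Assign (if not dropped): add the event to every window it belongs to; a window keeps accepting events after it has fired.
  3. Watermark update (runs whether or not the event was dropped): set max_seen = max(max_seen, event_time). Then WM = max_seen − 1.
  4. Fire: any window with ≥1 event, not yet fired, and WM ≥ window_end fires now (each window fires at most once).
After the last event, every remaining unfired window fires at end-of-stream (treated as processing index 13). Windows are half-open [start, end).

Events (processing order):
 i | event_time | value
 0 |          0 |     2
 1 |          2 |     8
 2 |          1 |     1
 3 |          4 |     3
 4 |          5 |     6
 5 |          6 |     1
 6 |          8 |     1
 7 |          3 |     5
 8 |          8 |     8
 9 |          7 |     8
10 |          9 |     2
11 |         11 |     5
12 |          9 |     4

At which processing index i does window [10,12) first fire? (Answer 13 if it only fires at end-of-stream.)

13

i=0 t=0 v=2: → [0,2); WM=-1
i=1 t=2 v=8: → [2,4); WM=1
i=2 t=1 v=1: → [0,2); WM=1
i=3 t=4 v=3: → [4,6); WM=3; [0,2) fires=2
i=4 t=5 v=6: → [4,6); WM=4; [2,4) fires=1
i=5 t=6 v=1: → [6,8); WM=5
i=6 t=8 v=1: → [8,10); WM=7; [4,6) fires=2
i=7 t=3 v=5: DROP (t<7-1); WM=7
i=8 t=8 v=8: → [8,10); WM=7
i=9 t=7 v=8: → [6,8); WM=7
i=10 t=9 v=2: → [8,10); WM=8; [6,8) fires=2
i=11 t=11 v=5: → [10,12); WM=10; [8,10) fires=3
i=12 t=9 v=4: → [8,10); WM=10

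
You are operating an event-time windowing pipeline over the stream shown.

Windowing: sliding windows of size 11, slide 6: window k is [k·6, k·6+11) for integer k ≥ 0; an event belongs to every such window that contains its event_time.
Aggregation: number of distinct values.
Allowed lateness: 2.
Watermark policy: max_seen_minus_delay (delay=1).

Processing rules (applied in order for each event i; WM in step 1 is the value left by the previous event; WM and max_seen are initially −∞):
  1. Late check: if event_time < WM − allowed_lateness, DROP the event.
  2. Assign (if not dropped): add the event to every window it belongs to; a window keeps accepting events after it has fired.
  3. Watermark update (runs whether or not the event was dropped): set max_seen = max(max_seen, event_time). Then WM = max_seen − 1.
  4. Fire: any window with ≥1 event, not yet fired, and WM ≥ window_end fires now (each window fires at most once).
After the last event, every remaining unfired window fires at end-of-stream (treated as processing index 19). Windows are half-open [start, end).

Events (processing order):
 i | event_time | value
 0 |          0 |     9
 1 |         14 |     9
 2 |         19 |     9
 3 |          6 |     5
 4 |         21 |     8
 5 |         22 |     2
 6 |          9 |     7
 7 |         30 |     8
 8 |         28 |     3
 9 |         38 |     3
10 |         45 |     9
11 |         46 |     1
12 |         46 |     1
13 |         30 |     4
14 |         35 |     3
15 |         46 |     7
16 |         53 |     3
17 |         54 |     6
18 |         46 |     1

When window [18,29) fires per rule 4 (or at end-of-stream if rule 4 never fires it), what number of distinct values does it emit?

3

i=0 t=0 v=9: → [0,11); WM=-1
i=1 t=14 v=9: → [12,23),[6,17); WM=13; [0,11) fires=1
i=2 t=19 v=9: → [18,29),[12,23); WM=18; [6,17) fires=1
i=3 t=6 v=5: DROP (t<18-2); WM=18
i=4 t=21 v=8: → [18,29),[12,23); WM=20
i=5 t=22 v=2: → [18,29),[12,23); WM=21
i=6 t=9 v=7: DROP (t<21-2); WM=21
i=7 t=30 v=8: → [30,41),[24,35); WM=29; [12,23) fires=3 [18,29) fires=3
i=8 t=28 v=3: → [24,35),[18,29); WM=29
i=9 t=38 v=3: → [36,47),[30,41); WM=37; [24,35) fires=2
i=10 t=45 v=9: → [42,53),[36,47); WM=44; [30,41) fires=2
i=11 t=46 v=1: → [42,53),[36,47); WM=45
i=12 t=46 v=1: → [42,53),[36,47); WM=45
i=13 t=30 v=4: DROP (t<45-2); WM=45
i=14 t=35 v=3: DROP (t<45-2); WM=45
i=15 t=46 v=7: → [42,53),[36,47); WM=45
i=16 t=53 v=3: → [48,59); WM=52; [36,47) fires=4
i=17 t=54 v=6: → [54,65),[48,59); WM=53; [42,53) fires=3
i=18 t=46 v=1: DROP (t<53-2); WM=53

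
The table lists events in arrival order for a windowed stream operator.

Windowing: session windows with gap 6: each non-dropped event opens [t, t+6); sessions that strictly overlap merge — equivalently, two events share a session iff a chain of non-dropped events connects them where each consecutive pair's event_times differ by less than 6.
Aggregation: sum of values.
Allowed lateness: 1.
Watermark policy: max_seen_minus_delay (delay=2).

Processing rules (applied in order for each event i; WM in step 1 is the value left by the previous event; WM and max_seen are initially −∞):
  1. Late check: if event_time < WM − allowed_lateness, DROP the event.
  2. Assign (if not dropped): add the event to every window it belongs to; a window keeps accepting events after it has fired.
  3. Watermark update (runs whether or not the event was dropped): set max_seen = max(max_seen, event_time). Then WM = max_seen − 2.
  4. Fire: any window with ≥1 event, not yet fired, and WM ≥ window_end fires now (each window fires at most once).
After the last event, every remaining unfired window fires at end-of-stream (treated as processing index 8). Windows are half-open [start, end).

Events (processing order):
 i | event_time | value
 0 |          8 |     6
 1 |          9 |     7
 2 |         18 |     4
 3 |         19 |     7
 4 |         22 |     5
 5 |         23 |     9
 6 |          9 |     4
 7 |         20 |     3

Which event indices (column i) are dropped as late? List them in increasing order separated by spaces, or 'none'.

6

i=0 t=8 v=6: → [8,14); WM=6
i=1 t=9 v=7: → [8,15); WM=7
i=2 t=18 v=4: → [18,24); WM=16
i=3 t=19 v=7: → [18,25); WM=17
i=4 t=22 v=5: → [18,28); WM=20
i=5 t=23 v=9: → [18,29); WM=21
i=6 t=9 v=4: DROP (t<21-1); WM=21
i=7 t=20 v=3: → [18,29); WM=21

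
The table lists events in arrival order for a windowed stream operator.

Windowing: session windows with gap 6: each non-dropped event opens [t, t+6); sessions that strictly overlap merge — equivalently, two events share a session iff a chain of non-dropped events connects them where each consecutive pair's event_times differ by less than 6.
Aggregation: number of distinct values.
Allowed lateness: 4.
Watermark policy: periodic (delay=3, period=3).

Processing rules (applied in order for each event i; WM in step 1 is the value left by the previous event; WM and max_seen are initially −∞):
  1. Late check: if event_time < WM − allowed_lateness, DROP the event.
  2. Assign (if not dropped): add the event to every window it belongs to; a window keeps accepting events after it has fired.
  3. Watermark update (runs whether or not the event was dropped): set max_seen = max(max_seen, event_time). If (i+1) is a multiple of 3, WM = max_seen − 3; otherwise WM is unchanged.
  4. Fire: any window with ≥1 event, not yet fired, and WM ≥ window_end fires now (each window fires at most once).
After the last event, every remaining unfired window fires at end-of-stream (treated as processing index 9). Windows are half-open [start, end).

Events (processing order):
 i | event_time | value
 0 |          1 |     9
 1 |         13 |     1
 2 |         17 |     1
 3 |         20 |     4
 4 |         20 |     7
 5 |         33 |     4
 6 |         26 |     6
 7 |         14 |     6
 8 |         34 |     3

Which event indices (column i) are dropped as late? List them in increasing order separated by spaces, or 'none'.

i=0 t=1 v=9: → [1,7); WM=−∞
i=1 t=13 v=1: → [13,19); WM=−∞
i=2 t=17 v=1: → [13,23); WM=14
i=3 t=20 v=4: → [13,26); WM=14
i=4 t=20 v=7: → [13,26); WM=14
i=5 t=33 v=4: → [33,39); WM=30
i=6 t=26 v=6: → [26,32); WM=30
i=7 t=14 v=6: DROP (t<30-4); WM=30
i=8 t=34 v=3: → [33,40); WM=31

7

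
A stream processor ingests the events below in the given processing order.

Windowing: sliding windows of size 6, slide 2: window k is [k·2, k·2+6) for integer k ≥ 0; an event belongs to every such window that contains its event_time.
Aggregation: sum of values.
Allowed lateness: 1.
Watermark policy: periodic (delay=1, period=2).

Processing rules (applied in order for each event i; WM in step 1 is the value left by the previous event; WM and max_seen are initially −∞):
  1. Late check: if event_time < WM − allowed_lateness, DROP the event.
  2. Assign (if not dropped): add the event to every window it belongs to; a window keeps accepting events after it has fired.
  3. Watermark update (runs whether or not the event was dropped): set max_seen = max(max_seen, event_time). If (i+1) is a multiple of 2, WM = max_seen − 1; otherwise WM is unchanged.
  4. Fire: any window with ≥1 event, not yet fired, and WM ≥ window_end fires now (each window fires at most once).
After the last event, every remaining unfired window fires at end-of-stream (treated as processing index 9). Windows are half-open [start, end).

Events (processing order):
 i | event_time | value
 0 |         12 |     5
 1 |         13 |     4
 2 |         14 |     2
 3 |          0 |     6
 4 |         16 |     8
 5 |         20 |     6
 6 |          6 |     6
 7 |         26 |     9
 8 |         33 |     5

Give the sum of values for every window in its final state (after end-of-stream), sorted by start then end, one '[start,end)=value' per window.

i=0 t=12 v=5: → [12,18),[10,16),[8,14); WM=−∞
i=1 t=13 v=4: → [12,18),[10,16),[8,14); WM=12
i=2 t=14 v=2: → [14,20),[12,18),[10,16); WM=12
i=3 t=0 v=6: DROP (t<12-1); WM=13
i=4 t=16 v=8: → [16,22),[14,20),[12,18); WM=13
i=5 t=20 v=6: → [20,26),[18,24),[16,22); WM=19; [8,14) fires=9 [10,16) fires=11 [12,18) fires=19
i=6 t=6 v=6: DROP (t<19-1); WM=19
i=7 t=26 v=9: → [26,32),[24,30),[22,28); WM=25; [14,20) fires=10 [16,22) fires=14 [18,24) fires=6
i=8 t=33 v=5: → [32,38),[30,36),[28,34); WM=25

[8,14)=9 [10,16)=11 [12,18)=19 [14,20)=10 [16,22)=14 [18,24)=6 [20,26)=6 [22,28)=9 [24,30)=9 [26,32)=9 [28,34)=5 [30,36)=5 [32,38)=5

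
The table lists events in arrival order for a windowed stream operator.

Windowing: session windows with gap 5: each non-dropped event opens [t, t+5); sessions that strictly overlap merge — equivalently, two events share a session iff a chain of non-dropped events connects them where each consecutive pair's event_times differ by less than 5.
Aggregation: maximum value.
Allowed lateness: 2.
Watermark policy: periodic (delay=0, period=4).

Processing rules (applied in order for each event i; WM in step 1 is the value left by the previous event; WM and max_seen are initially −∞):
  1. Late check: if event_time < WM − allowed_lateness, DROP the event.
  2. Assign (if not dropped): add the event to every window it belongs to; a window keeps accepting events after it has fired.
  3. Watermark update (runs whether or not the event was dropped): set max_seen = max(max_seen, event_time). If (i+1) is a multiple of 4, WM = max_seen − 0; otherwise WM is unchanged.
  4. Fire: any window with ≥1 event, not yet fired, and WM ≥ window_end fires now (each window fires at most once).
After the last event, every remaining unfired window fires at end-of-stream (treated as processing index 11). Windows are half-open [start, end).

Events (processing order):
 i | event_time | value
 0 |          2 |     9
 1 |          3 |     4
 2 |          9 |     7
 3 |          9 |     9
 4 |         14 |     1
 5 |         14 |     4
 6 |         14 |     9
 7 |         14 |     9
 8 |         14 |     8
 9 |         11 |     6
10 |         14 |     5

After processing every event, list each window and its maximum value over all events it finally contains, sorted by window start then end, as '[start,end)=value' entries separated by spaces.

[2,8)=9 [9,14)=9 [14,19)=9

i=0 t=2 v=9: → [2,7); WM=−∞
i=1 t=3 v=4: → [2,8); WM=−∞
i=2 t=9 v=7: → [9,14); WM=−∞
i=3 t=9 v=9: → [9,14); WM=9
i=4 t=14 v=1: → [14,19); WM=9
i=5 t=14 v=4: → [14,19); WM=9
i=6 t=14 v=9: → [14,19); WM=9
i=7 t=14 v=9: → [14,19); WM=14
i=8 t=14 v=8: → [14,19); WM=14
i=9 t=11 v=6: DROP (t<14-2); WM=14
i=10 t=14 v=5: → [14,19); WM=14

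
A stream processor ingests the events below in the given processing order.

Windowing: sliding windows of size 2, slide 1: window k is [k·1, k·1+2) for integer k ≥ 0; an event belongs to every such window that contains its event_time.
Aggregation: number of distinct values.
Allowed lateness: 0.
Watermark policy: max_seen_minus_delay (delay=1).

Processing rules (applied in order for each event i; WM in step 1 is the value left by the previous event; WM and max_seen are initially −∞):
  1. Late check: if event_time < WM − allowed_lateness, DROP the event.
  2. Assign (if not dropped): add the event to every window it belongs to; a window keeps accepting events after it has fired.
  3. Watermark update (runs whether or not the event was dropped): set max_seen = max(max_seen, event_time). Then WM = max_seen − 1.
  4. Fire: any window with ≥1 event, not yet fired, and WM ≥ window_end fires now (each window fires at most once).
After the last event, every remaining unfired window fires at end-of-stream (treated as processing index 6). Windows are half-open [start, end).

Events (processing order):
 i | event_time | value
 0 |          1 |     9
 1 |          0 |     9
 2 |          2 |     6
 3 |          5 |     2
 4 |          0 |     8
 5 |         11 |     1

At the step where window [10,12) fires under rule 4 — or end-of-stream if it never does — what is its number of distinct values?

i=0 t=1 v=9: → [1,3),[0,2); WM=0
i=1 t=0 v=9: → [0,2); WM=0
i=2 t=2 v=6: → [2,4),[1,3); WM=1
i=3 t=5 v=2: → [5,7),[4,6); WM=4; [0,2) fires=1 [1,3) fires=2 [2,4) fires=1
i=4 t=0 v=8: DROP (t<4-0); WM=4
i=5 t=11 v=1: → [11,13),[10,12); WM=10; [4,6) fires=1 [5,7) fires=1

1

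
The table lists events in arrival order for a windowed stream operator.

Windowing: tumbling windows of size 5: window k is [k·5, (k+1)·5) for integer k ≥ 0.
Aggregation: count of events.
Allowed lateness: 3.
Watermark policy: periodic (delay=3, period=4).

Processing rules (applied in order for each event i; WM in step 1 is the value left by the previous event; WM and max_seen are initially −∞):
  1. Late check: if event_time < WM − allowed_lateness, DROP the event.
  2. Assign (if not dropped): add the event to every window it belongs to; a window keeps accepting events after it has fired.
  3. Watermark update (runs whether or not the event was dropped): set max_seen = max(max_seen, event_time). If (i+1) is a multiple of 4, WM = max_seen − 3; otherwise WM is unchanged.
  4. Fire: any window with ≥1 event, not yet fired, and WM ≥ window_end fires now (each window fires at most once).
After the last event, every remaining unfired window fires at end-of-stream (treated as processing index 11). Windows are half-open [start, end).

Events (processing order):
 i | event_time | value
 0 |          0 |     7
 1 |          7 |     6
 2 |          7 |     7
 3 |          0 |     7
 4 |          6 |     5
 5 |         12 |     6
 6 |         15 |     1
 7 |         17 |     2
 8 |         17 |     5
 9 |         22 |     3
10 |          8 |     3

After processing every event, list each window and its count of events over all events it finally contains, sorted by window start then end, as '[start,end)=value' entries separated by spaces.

[0,5)=2 [5,10)=3 [10,15)=1 [15,20)=3 [20,25)=1

i=0 t=0 v=7: → [0,5); WM=−∞
i=1 t=7 v=6: → [5,10); WM=−∞
i=2 t=7 v=7: → [5,10); WM=−∞
i=3 t=0 v=7: → [0,5); WM=4
i=4 t=6 v=5: → [5,10); WM=4
i=5 t=12 v=6: → [10,15); WM=4
i=6 t=15 v=1: → [15,20); WM=4
i=7 t=17 v=2: → [15,20); WM=14; [0,5) fires=2 [5,10) fires=3
i=8 t=17 v=5: → [15,20); WM=14
i=9 t=22 v=3: → [20,25); WM=14
i=10 t=8 v=3: DROP (t<14-3); WM=14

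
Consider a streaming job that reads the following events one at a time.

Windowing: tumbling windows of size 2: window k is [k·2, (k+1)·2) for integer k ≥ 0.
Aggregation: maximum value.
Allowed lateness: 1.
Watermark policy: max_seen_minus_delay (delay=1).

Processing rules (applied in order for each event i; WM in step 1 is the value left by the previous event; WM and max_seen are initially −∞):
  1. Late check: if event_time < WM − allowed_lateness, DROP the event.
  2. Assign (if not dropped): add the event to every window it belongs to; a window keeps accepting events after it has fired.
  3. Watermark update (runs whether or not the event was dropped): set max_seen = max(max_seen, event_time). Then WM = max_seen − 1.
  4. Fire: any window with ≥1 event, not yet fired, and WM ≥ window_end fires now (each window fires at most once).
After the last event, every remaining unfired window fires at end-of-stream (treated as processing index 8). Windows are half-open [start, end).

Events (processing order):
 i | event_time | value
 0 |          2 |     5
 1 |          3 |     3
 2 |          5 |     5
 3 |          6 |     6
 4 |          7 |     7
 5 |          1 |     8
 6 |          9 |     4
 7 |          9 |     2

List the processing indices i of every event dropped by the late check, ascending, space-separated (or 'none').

5

i=0 t=2 v=5: → [2,4); WM=1
i=1 t=3 v=3: → [2,4); WM=2
i=2 t=5 v=5: → [4,6); WM=4; [2,4) fires=5
i=3 t=6 v=6: → [6,8); WM=5
i=4 t=7 v=7: → [6,8); WM=6; [4,6) fires=5
i=5 t=1 v=8: DROP (t<6-1); WM=6
i=6 t=9 v=4: → [8,10); WM=8; [6,8) fires=7
i=7 t=9 v=2: → [8,10); WM=8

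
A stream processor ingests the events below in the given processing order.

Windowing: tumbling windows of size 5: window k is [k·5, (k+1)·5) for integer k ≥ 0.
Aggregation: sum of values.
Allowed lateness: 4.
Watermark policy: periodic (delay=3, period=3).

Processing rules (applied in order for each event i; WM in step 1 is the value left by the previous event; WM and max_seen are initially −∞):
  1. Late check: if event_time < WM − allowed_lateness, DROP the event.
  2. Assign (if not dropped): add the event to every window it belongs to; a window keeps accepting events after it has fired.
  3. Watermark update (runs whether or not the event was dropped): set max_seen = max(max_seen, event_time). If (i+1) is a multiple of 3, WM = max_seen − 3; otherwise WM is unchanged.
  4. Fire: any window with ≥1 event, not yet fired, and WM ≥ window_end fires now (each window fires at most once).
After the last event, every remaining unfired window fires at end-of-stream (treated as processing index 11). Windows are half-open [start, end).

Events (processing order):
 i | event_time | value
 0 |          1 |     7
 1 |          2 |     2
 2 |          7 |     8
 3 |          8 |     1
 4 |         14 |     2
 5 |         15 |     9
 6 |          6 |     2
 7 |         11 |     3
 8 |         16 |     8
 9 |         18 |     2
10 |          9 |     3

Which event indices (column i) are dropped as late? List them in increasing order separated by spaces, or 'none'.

6

i=0 t=1 v=7: → [0,5); WM=−∞
i=1 t=2 v=2: → [0,5); WM=−∞
i=2 t=7 v=8: → [5,10); WM=4
i=3 t=8 v=1: → [5,10); WM=4
i=4 t=14 v=2: → [10,15); WM=4
i=5 t=15 v=9: → [15,20); WM=12; [0,5) fires=9 [5,10) fires=9
i=6 t=6 v=2: DROP (t<12-4); WM=12
i=7 t=11 v=3: → [10,15); WM=12
i=8 t=16 v=8: → [15,20); WM=13
i=9 t=18 v=2: → [15,20); WM=13
i=10 t=9 v=3: → [5,10); WM=13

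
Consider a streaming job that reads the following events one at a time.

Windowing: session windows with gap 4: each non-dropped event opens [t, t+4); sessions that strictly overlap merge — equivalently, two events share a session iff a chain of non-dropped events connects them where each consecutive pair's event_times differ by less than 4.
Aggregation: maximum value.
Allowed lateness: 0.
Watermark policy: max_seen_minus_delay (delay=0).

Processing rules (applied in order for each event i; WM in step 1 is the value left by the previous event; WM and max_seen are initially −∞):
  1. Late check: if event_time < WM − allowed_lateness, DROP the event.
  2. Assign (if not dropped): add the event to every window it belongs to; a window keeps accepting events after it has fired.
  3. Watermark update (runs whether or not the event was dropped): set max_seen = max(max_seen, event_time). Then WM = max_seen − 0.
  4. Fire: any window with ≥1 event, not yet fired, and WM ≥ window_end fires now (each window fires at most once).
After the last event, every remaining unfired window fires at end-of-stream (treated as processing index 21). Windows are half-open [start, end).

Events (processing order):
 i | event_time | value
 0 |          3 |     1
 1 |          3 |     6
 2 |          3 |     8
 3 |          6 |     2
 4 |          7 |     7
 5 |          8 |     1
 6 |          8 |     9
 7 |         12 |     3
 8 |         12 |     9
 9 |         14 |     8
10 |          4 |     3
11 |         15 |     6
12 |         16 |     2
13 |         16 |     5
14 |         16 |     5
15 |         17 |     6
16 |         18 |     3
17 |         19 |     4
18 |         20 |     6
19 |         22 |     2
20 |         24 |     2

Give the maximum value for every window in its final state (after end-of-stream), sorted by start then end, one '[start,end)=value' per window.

[3,12)=9 [12,28)=9

i=0 t=3 v=1: → [3,7); WM=3
i=1 t=3 v=6: → [3,7); WM=3
i=2 t=3 v=8: → [3,7); WM=3
i=3 t=6 v=2: → [3,10); WM=6
i=4 t=7 v=7: → [3,11); WM=7
i=5 t=8 v=1: → [3,12); WM=8
i=6 t=8 v=9: → [3,12); WM=8
i=7 t=12 v=3: → [12,16); WM=12
i=8 t=12 v=9: → [12,16); WM=12
i=9 t=14 v=8: → [12,18); WM=14
i=10 t=4 v=3: DROP (t<14-0); WM=14
i=11 t=15 v=6: → [12,19); WM=15
i=12 t=16 v=2: → [12,20); WM=16
i=13 t=16 v=5: → [12,20); WM=16
i=14 t=16 v=5: → [12,20); WM=16
i=15 t=17 v=6: → [12,21); WM=17
i=16 t=18 v=3: → [12,22); WM=18
i=17 t=19 v=4: → [12,23); WM=19
i=18 t=20 v=6: → [12,24); WM=20
i=19 t=22 v=2: → [12,26); WM=22
i=20 t=24 v=2: → [12,28); WM=24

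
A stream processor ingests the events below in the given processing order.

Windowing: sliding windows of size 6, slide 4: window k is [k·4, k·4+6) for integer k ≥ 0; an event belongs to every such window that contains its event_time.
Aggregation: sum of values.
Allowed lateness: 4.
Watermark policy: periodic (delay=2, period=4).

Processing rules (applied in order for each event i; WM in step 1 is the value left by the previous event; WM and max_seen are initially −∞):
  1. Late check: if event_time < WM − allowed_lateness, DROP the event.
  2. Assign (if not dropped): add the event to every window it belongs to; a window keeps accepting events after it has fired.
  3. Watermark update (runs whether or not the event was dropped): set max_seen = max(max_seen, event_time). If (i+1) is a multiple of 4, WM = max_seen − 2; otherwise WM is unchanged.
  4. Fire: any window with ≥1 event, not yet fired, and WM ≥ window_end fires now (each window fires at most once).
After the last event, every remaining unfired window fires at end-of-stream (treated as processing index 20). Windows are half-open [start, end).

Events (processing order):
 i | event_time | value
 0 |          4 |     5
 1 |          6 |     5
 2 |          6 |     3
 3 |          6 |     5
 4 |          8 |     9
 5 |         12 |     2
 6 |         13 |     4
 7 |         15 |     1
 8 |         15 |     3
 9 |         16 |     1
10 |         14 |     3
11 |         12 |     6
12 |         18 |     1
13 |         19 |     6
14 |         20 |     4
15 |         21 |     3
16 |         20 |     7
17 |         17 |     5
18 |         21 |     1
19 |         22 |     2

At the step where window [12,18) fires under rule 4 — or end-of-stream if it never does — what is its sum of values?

i=0 t=4 v=5: → [4,10),[0,6); WM=−∞
i=1 t=6 v=5: → [4,10); WM=−∞
i=2 t=6 v=3: → [4,10); WM=−∞
i=3 t=6 v=5: → [4,10); WM=4
i=4 t=8 v=9: → [8,14),[4,10); WM=4
i=5 t=12 v=2: → [12,18),[8,14); WM=4
i=6 t=13 v=4: → [12,18),[8,14); WM=4
i=7 t=15 v=1: → [12,18); WM=13; [0,6) fires=5 [4,10) fires=27
i=8 t=15 v=3: → [12,18); WM=13
i=9 t=16 v=1: → [16,22),[12,18); WM=13
i=10 t=14 v=3: → [12,18); WM=13
i=11 t=12 v=6: → [12,18),[8,14); WM=14; [8,14) fires=21
i=12 t=18 v=1: → [16,22); WM=14
i=13 t=19 v=6: → [16,22); WM=14
i=14 t=20 v=4: → [20,26),[16,22); WM=14
i=15 t=21 v=3: → [20,26),[16,22); WM=19; [12,18) fires=20
i=16 t=20 v=7: → [20,26),[16,22); WM=19
i=17 t=17 v=5: → [16,22),[12,18); WM=19
i=18 t=21 v=1: → [20,26),[16,22); WM=19
i=19 t=22 v=2: → [20,26); WM=20

20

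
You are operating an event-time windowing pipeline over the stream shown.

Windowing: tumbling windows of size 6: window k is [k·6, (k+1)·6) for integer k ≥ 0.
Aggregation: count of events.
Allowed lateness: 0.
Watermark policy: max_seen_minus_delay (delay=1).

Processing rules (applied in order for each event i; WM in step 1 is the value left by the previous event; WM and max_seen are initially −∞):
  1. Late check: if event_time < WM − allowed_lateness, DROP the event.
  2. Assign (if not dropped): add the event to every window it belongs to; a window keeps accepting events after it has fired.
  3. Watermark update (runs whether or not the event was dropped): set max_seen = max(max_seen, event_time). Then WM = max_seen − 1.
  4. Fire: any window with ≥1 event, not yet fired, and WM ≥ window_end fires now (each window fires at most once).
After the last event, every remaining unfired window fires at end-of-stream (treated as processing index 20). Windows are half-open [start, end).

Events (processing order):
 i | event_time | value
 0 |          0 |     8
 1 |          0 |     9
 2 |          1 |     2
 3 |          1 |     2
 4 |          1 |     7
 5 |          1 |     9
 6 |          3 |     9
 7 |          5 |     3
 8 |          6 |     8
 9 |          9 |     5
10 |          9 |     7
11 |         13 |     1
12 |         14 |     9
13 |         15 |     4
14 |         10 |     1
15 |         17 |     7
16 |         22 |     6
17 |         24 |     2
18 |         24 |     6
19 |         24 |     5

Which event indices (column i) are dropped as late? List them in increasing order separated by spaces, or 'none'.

i=0 t=0 v=8: → [0,6); WM=-1
i=1 t=0 v=9: → [0,6); WM=-1
i=2 t=1 v=2: → [0,6); WM=0
i=3 t=1 v=2: → [0,6); WM=0
i=4 t=1 v=7: → [0,6); WM=0
i=5 t=1 v=9: → [0,6); WM=0
i=6 t=3 v=9: → [0,6); WM=2
i=7 t=5 v=3: → [0,6); WM=4
i=8 t=6 v=8: → [6,12); WM=5
i=9 t=9 v=5: → [6,12); WM=8; [0,6) fires=8
i=10 t=9 v=7: → [6,12); WM=8
i=11 t=13 v=1: → [12,18); WM=12; [6,12) fires=3
i=12 t=14 v=9: → [12,18); WM=13
i=13 t=15 v=4: → [12,18); WM=14
i=14 t=10 v=1: DROP (t<14-0); WM=14
i=15 t=17 v=7: → [12,18); WM=16
i=16 t=22 v=6: → [18,24); WM=21; [12,18) fires=4
i=17 t=24 v=2: → [24,30); WM=23
i=18 t=24 v=6: → [24,30); WM=23
i=19 t=24 v=5: → [24,30); WM=23

14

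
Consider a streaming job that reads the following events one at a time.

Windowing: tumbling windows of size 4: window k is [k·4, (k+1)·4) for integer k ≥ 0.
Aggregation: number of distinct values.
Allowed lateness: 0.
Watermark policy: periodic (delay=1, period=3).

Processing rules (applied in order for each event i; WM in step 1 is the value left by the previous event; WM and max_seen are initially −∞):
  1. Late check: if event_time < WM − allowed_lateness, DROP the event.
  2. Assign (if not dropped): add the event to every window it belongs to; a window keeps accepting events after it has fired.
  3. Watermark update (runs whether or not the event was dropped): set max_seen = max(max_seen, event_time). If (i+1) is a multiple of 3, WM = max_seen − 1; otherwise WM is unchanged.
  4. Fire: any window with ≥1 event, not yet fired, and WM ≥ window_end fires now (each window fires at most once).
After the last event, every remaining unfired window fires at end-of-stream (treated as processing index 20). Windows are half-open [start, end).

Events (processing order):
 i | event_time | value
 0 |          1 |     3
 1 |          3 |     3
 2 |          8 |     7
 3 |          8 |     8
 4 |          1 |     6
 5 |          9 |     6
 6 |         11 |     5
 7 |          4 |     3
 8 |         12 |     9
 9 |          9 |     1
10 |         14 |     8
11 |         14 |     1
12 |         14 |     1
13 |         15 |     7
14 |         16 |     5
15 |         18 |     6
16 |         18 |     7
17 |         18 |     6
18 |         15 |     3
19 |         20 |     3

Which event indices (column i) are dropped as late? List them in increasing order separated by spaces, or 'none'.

4 7 9 18

i=0 t=1 v=3: → [0,4); WM=−∞
i=1 t=3 v=3: → [0,4); WM=−∞
i=2 t=8 v=7: → [8,12); WM=7; [0,4) fires=1
i=3 t=8 v=8: → [8,12); WM=7
i=4 t=1 v=6: DROP (t<7-0); WM=7
i=5 t=9 v=6: → [8,12); WM=8
i=6 t=11 v=5: → [8,12); WM=8
i=7 t=4 v=3: DROP (t<8-0); WM=8
i=8 t=12 v=9: → [12,16); WM=11
i=9 t=9 v=1: DROP (t<11-0); WM=11
i=10 t=14 v=8: → [12,16); WM=11
i=11 t=14 v=1: → [12,16); WM=13; [8,12) fires=4
i=12 t=14 v=1: → [12,16); WM=13
i=13 t=15 v=7: → [12,16); WM=13
i=14 t=16 v=5: → [16,20); WM=15
i=15 t=18 v=6: → [16,20); WM=15
i=16 t=18 v=7: → [16,20); WM=15
i=17 t=18 v=6: → [16,20); WM=17; [12,16) fires=4
i=18 t=15 v=3: DROP (t<17-0); WM=17
i=19 t=20 v=3: → [20,24); WM=17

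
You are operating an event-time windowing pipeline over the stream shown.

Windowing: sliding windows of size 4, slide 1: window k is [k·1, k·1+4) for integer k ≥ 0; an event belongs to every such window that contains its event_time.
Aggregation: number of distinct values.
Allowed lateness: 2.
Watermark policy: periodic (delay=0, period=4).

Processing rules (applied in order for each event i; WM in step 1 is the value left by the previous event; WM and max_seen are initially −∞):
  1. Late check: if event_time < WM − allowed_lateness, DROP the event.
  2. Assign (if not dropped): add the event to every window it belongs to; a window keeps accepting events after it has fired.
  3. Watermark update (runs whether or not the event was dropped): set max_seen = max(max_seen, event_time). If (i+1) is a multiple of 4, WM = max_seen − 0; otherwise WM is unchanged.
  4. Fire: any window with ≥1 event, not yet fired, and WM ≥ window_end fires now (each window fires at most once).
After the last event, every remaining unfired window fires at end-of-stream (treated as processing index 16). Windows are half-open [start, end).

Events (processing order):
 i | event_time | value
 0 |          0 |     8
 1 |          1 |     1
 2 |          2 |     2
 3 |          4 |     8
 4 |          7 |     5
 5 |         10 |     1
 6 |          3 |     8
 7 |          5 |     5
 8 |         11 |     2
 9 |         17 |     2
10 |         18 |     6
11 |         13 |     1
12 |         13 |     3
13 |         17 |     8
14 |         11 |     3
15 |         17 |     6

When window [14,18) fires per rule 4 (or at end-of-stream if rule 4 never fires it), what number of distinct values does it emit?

i=0 t=0 v=8: → [0,4); WM=−∞
i=1 t=1 v=1: → [1,5),[0,4); WM=−∞
i=2 t=2 v=2: → [2,6),[1,5),[0,4); WM=−∞
i=3 t=4 v=8: → [4,8),[3,7),[2,6),[1,5); WM=4; [0,4) fires=3
i=4 t=7 v=5: → [7,11),[6,10),[5,9),[4,8); WM=4
i=5 t=10 v=1: → [10,14),[9,13),[8,12),[7,11); WM=4
i=6 t=3 v=8: → [3,7),[2,6),[1,5),[0,4); WM=4
i=7 t=5 v=5: → [5,9),[4,8),[3,7),[2,6); WM=10; [1,5) fires=3 [2,6) fires=3 [3,7) fires=2 [4,8) fires=2 [5,9) fires=1 [6,10) fires=1
i=8 t=11 v=2: → [11,15),[10,14),[9,13),[8,12); WM=10
i=9 t=17 v=2: → [17,21),[16,20),[15,19),[14,18); WM=10
i=10 t=18 v=6: → [18,22),[17,21),[16,20),[15,19); WM=10
i=11 t=13 v=1: → [13,17),[12,16),[11,15),[10,14); WM=18; [7,11) fires=2 [8,12) fires=2 [9,13) fires=2 [10,14) fires=2 [11,15) fires=2 [12,16) fires=1 [13,17) fires=1 [14,18) fires=1
i=12 t=13 v=3: DROP (t<18-2); WM=18
i=13 t=17 v=8: → [17,21),[16,20),[15,19),[14,18); WM=18
i=14 t=11 v=3: DROP (t<18-2); WM=18
i=15 t=17 v=6: → [17,21),[16,20),[15,19),[14,18); WM=18

1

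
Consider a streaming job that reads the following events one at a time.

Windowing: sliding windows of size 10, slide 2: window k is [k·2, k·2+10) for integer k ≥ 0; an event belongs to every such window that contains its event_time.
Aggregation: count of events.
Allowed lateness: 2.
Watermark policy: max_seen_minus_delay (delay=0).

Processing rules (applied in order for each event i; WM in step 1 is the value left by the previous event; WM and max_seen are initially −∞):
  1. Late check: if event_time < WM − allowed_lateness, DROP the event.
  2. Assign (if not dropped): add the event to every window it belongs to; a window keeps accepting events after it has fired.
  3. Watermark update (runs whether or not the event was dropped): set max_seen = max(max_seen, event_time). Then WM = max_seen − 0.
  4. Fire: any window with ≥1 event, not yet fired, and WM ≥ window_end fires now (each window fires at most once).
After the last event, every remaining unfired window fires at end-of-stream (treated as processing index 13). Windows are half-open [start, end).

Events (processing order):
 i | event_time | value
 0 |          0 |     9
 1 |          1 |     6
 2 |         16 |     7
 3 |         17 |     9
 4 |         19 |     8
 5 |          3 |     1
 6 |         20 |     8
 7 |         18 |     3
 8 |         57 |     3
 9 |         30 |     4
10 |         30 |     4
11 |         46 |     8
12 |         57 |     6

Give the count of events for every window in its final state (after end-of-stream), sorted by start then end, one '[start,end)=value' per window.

[0,10)=2 [8,18)=2 [10,20)=4 [12,22)=5 [14,24)=5 [16,26)=5 [18,28)=3 [20,30)=1 [48,58)=2 [50,60)=2 [52,62)=2 [54,64)=2 [56,66)=2

i=0 t=0 v=9: → [0,10); WM=0
i=1 t=1 v=6: → [0,10); WM=1
i=2 t=16 v=7: → [16,26),[14,24),[12,22),[10,20),[8,18); WM=16; [0,10) fires=2
i=3 t=17 v=9: → [16,26),[14,24),[12,22),[10,20),[8,18); WM=17
i=4 t=19 v=8: → [18,28),[16,26),[14,24),[12,22),[10,20); WM=19; [8,18) fires=2
i=5 t=3 v=1: DROP (t<19-2); WM=19
i=6 t=20 v=8: → [20,30),[18,28),[16,26),[14,24),[12,22); WM=20; [10,20) fires=3
i=7 t=18 v=3: → [18,28),[16,26),[14,24),[12,22),[10,20); WM=20
i=8 t=57 v=3: → [56,66),[54,64),[52,62),[50,60),[48,58); WM=57; [12,22) fires=5 [14,24) fires=5 [16,26) fires=5 [18,28) fires=3 [20,30) fires=1
i=9 t=30 v=4: DROP (t<57-2); WM=57
i=10 t=30 v=4: DROP (t<57-2); WM=57
i=11 t=46 v=8: DROP (t<57-2); WM=57
i=12 t=57 v=6: → [56,66),[54,64),[52,62),[50,60),[48,58); WM=57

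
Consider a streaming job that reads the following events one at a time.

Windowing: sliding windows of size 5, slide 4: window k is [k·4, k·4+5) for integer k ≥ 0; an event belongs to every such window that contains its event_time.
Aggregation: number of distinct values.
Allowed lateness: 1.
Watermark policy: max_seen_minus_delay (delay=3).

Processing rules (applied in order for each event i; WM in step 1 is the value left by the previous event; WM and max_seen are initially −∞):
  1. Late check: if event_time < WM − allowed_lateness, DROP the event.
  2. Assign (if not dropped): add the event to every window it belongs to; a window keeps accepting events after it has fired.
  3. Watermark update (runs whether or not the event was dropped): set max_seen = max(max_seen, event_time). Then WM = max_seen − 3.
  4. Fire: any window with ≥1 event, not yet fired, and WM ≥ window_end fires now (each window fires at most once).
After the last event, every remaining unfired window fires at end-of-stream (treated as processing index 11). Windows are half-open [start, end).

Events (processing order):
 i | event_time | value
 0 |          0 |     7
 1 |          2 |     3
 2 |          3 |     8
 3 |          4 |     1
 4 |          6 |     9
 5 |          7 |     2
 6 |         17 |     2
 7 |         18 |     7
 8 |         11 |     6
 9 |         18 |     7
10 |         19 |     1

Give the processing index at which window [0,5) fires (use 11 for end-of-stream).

6

i=0 t=0 v=7: → [0,5); WM=-3
i=1 t=2 v=3: → [0,5); WM=-1
i=2 t=3 v=8: → [0,5); WM=0
i=3 t=4 v=1: → [4,9),[0,5); WM=1
i=4 t=6 v=9: → [4,9); WM=3
i=5 t=7 v=2: → [4,9); WM=4
i=6 t=17 v=2: → [16,21); WM=14; [0,5) fires=4 [4,9) fires=3
i=7 t=18 v=7: → [16,21); WM=15
i=8 t=11 v=6: DROP (t<15-1); WM=15
i=9 t=18 v=7: → [16,21); WM=15
i=10 t=19 v=1: → [16,21); WM=16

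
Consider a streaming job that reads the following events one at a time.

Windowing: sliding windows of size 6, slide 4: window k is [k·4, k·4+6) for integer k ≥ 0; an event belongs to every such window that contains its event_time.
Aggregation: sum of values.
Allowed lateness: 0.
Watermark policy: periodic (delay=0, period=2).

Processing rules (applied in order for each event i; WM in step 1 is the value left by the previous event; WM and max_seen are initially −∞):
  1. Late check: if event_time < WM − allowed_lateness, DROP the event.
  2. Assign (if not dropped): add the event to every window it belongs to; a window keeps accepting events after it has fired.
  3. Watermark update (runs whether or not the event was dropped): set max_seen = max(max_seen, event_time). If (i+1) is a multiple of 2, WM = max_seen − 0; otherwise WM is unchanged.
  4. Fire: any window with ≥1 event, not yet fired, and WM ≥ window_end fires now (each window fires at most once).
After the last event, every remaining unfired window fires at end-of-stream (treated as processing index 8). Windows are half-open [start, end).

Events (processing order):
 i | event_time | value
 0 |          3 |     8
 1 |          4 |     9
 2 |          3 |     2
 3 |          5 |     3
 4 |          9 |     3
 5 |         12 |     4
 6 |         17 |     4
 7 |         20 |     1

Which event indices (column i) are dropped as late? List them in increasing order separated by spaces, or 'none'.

i=0 t=3 v=8: → [0,6); WM=−∞
i=1 t=4 v=9: → [4,10),[0,6); WM=4
i=2 t=3 v=2: DROP (t<4-0); WM=4
i=3 t=5 v=3: → [4,10),[0,6); WM=5
i=4 t=9 v=3: → [8,14),[4,10); WM=5
i=5 t=12 v=4: → [12,18),[8,14); WM=12; [0,6) fires=20 [4,10) fires=15
i=6 t=17 v=4: → [16,22),[12,18); WM=12
i=7 t=20 v=1: → [20,26),[16,22); WM=20; [8,14) fires=7 [12,18) fires=8

2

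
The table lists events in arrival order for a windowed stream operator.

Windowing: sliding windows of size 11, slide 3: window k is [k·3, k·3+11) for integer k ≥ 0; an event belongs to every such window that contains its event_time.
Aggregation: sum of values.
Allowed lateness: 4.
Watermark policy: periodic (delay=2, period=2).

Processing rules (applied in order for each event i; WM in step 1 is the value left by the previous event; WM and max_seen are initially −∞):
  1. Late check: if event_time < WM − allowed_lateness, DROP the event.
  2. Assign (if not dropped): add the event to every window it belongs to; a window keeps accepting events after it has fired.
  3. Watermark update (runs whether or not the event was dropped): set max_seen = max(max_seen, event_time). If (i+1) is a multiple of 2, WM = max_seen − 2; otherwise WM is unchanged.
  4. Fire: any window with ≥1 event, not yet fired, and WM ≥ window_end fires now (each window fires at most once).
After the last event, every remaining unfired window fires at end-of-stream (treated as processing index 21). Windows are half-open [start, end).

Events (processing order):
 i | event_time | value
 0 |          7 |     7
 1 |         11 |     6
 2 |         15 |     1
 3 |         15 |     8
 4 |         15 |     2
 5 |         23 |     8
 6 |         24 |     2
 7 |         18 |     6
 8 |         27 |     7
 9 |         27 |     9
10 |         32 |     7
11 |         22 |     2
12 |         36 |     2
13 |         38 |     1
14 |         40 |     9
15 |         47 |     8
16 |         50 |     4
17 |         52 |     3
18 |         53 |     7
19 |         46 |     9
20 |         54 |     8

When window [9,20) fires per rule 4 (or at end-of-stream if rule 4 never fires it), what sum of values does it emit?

i=0 t=7 v=7: → [6,17),[3,14),[0,11); WM=−∞
i=1 t=11 v=6: → [9,20),[6,17),[3,14); WM=9
i=2 t=15 v=1: → [15,26),[12,23),[9,20),[6,17); WM=9
i=3 t=15 v=8: → [15,26),[12,23),[9,20),[6,17); WM=13; [0,11) fires=7
i=4 t=15 v=2: → [15,26),[12,23),[9,20),[6,17); WM=13
i=5 t=23 v=8: → [21,32),[18,29),[15,26); WM=21; [3,14) fires=13 [6,17) fires=24 [9,20) fires=17
i=6 t=24 v=2: → [24,35),[21,32),[18,29),[15,26); WM=21
i=7 t=18 v=6: → [18,29),[15,26),[12,23),[9,20); WM=22
i=8 t=27 v=7: → [27,38),[24,35),[21,32),[18,29); WM=22
i=9 t=27 v=9: → [27,38),[24,35),[21,32),[18,29); WM=25; [12,23) fires=17
i=10 t=32 v=7: → [30,41),[27,38),[24,35); WM=25
i=11 t=22 v=2: → [21,32),[18,29),[15,26),[12,23); WM=30; [15,26) fires=29 [18,29) fires=34
i=12 t=36 v=2: → [36,47),[33,44),[30,41),[27,38); WM=30
i=13 t=38 v=1: → [36,47),[33,44),[30,41); WM=36; [21,32) fires=28 [24,35) fires=25
i=14 t=40 v=9: → [39,50),[36,47),[33,44),[30,41); WM=36
i=15 t=47 v=8: → [45,56),[42,53),[39,50); WM=45; [27,38) fires=25 [30,41) fires=19 [33,44) fires=12
i=16 t=50 v=4: → [48,59),[45,56),[42,53); WM=45
i=17 t=52 v=3: → [51,62),[48,59),[45,56),[42,53); WM=50; [36,47) fires=12 [39,50) fires=17
i=18 t=53 v=7: → [51,62),[48,59),[45,56); WM=50
i=19 t=46 v=9: → [45,56),[42,53),[39,50),[36,47); WM=51
i=20 t=54 v=8: → [54,65),[51,62),[48,59),[45,56); WM=51

17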